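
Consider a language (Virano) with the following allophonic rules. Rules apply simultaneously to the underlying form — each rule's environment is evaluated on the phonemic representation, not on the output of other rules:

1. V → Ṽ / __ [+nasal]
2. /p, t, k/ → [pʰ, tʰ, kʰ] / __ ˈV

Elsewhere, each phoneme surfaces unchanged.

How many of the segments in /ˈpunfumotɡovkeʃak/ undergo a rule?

Segments that undergo a rule: /p/ → [pʰ] (rule 2); /u/ → [ũ] (rule 1); /u/ → [ũ] (rule 1).
All other segments surface unchanged.

3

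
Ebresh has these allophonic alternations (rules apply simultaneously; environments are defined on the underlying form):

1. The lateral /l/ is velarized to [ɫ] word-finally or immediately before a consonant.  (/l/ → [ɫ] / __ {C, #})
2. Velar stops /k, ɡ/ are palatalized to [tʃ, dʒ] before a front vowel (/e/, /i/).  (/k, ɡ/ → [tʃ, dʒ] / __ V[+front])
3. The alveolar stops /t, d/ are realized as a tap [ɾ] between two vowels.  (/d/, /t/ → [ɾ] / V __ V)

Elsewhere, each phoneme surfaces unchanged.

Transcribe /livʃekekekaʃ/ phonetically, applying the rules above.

[livʃetʃetʃekaʃ]

/l/ (word-initial) fails the environment for rule 1, so it stays [l].
/i/ — not in any rule's target class → [i].
/v/ stays [v].
/ʃ/ stays [ʃ].
/e/ (between /ʃ/ and /k/): no rule targets it → [e].
/k/ (between /e/ and /e/): before a front vowel, so rule 2 applies → [tʃ].
/e/ — not in any rule's target class → [e].
/k/ (between /e/ and /e/) occurs before a front vowel → [tʃ] by rule 2.
/e/ stays [e].
/k/ — between /e/ and /a/; rule 2 does not apply here → [k].
/a/ (between /k/ and /ʃ/) is unaffected → [a].
/ʃ/ (word-final) is unaffected → [ʃ].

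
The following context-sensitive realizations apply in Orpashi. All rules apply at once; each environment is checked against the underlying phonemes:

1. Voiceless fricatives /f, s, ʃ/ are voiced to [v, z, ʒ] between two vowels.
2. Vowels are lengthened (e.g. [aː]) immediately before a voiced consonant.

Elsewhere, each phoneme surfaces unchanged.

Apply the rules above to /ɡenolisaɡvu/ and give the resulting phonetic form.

/ɡ/ (word-initial): no rule targets it → [ɡ].
/e/ (between /ɡ/ and /n/) occurs before a voiced consonant → [eː] by rule 2.
/n/ (between /e/ and /o/) is unaffected → [n].
/o/ (between /n/ and /l/): before a voiced consonant, so rule 2 applies → [oː].
/l/ — not in any rule's target class → [l].
/i/ (between /l/ and /s/) is in the target of rule 2 but the environment (before a voiced consonant) is not met → [i].
Rule 1 applies to /s/ (between /i/ and /a/: between two vowels) → [z].
/a/ — between /s/ and /ɡ/, before a voiced consonant — surfaces as [aː] (rule 2).
/ɡ/ (between /a/ and /v/) is unaffected → [ɡ].
/v/ (between /ɡ/ and /u/) is unaffected → [v].
/u/ — word-final; rule 2 does not apply here → [u].

[ɡeːnoːlizaːɡvu]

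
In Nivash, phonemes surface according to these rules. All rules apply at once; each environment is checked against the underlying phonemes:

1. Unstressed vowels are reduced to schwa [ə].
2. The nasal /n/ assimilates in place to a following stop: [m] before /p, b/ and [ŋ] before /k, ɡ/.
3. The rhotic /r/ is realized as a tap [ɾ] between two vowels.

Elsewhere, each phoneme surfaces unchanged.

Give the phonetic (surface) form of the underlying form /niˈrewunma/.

/n/ — word-initial; rule 2 does not apply here → [n].
/i/ meets the environment for rule 1 (in an unstressed syllable) → [ə].
/r/ (between /i/ and /e/) occurs between two vowels → [ɾ] by rule 3.
/e/ (between /r/ and /w/): rule 1 targets it, but not in an unstressed syllable → unchanged [e].
/u/ (between /w/ and /n/) occurs in an unstressed syllable → [ə] by rule 1.
/n/ (between /u/ and /m/): rule 2 targets it, but not before a labial or velar stop → unchanged [n].
/a/ meets the environment for rule 1 (in an unstressed syllable) → [ə].

[nəˈɾewənmə]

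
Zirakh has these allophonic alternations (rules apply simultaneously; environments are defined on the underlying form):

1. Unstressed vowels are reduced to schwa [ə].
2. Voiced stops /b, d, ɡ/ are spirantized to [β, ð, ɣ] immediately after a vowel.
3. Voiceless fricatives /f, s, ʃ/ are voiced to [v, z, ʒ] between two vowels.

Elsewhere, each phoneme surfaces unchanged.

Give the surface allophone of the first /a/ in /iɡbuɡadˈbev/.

/a/ — between /ɡ/ and /d/, in an unstressed syllable — surfaces as [ə] (rule 1).

[ə]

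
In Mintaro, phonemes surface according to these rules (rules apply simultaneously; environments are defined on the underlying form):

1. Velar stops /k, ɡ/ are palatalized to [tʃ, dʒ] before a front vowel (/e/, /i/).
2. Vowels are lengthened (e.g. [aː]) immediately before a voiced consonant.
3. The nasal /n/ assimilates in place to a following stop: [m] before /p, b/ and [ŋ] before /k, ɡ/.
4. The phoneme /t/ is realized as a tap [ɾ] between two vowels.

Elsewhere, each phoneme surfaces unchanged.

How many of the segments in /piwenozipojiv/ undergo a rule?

Segments that undergo a rule: /i/ → [iː] (rule 2); /e/ → [eː] (rule 2); /o/ → [oː] (rule 2); /o/ → [oː] (rule 2); /i/ → [iː] (rule 2).
All other segments surface unchanged.

5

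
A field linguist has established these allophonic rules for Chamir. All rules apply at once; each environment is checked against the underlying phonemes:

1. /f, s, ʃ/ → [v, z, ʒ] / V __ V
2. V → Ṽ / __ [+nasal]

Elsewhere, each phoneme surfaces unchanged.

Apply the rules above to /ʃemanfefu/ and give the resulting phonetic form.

[ʃẽmãnfevu]

/ʃ/ — word-initial; rule 1 does not apply here → [ʃ].
/e/ meets the environment for rule 2 (before a nasal consonant) → [ẽ].
/m/ (between /e/ and /a/): no rule targets it → [m].
/a/ — between /m/ and /n/, before a nasal consonant — surfaces as [ã] (rule 2).
/n/ stays [n].
/f/ (between /n/ and /e/) fails the environment for rule 1, so it stays [f].
/e/ (between /f/ and /f/) fails the environment for rule 2, so it stays [e].
/f/ meets the environment for rule 1 (between two vowels) → [v].
/u/ — word-final; rule 2 does not apply here → [u].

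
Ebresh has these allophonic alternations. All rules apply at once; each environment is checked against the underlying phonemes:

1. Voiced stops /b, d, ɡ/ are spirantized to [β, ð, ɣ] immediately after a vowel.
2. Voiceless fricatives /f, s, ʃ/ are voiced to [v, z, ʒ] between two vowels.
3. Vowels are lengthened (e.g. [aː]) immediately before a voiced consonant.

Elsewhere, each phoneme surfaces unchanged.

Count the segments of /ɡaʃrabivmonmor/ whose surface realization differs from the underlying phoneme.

Segments that undergo a rule: /a/ → [aː] (rule 3); /b/ → [β] (rule 1); /i/ → [iː] (rule 3); /o/ → [oː] (rule 3); /o/ → [oː] (rule 3).
All other segments surface unchanged.

5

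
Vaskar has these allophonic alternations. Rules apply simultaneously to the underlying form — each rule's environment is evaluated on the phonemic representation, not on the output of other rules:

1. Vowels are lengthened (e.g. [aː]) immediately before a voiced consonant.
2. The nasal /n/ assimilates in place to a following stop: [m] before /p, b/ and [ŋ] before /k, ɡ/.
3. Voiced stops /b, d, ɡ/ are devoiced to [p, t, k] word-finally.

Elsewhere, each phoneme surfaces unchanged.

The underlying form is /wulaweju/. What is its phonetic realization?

[wuːlaːweːju]

Rule 1 applies to /u/ (between /w/ and /l/: before a voiced consonant) → [uː].
/a/ (between /l/ and /w/): before a voiced consonant, so rule 1 applies → [aː].
/e/ (between /w/ and /j/): before a voiced consonant, so rule 1 applies → [eː].
/u/ (word-final) is in the target of rule 1 but the environment (before a voiced consonant) is not met → [u].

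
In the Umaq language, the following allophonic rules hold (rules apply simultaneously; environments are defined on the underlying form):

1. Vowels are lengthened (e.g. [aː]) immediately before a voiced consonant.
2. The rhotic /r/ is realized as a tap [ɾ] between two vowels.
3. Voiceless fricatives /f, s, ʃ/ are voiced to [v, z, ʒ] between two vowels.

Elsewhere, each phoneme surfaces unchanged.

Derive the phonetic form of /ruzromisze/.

[ruːzroːmisze]

/r/ (word-initial) fails the environment for rule 2, so it stays [r].
Rule 1 applies to /u/ (between /r/ and /z/: before a voiced consonant) → [uː].
/z/ stays [z].
/r/ (between /z/ and /o/) is in the target of rule 2 but the environment (between two vowels) is not met → [r].
Rule 1 applies to /o/ (between /r/ and /m/: before a voiced consonant) → [oː].
/m/ stays [m].
/i/ (between /m/ and /s/): rule 1 targets it, but not before a voiced consonant → unchanged [i].
/s/ — between /i/ and /z/; rule 3 does not apply here → [s].
/z/ stays [z].
/e/ (word-final) fails the environment for rule 1, so it stays [e].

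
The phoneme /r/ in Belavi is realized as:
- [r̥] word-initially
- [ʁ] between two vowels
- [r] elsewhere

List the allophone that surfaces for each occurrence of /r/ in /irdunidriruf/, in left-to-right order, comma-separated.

Occurrence 1 (position 2): no conditioning environment matches → elsewhere allophone [r].
Occurrence 2 (position 8): no conditioning environment matches → elsewhere allophone [r].
Occurrence 3 (position 10): between two vowels → [ʁ].

[r], [r], [ʁ]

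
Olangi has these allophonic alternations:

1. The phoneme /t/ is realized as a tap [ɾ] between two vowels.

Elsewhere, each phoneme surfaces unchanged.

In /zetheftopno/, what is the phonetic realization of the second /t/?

/t/ (between /f/ and /o/): rule 1 targets it, but not between two vowels → unchanged [t].

[t]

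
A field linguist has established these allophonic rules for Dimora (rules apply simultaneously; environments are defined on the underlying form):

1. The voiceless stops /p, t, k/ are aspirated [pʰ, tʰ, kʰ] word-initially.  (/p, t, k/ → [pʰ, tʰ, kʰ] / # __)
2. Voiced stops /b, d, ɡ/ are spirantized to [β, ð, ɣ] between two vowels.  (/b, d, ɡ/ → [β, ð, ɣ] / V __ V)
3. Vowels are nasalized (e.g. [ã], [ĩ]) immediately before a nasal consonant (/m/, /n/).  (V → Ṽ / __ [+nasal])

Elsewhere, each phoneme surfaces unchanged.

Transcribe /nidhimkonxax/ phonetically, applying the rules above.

[nidhĩmkõnxax]

/n/ — not in any rule's target class → [n].
/i/ — between /n/ and /d/; rule 3 does not apply here → [i].
/d/ (between /i/ and /h/) is in the target of rule 2 but the environment (between two vowels) is not met → [d].
/h/ stays [h].
/i/ (between /h/ and /m/) occurs before a nasal consonant → [ĩ] by rule 3.
/m/ — not in any rule's target class → [m].
/k/ — between /m/ and /o/; rule 1 does not apply here → [k].
/o/ (between /k/ and /n/) occurs before a nasal consonant → [õ] by rule 3.
/n/ stays [n].
/x/ — not in any rule's target class → [x].
/a/ (between /x/ and /x/): rule 3 targets it, but not before a nasal consonant → unchanged [a].
/x/ — not in any rule's target class → [x].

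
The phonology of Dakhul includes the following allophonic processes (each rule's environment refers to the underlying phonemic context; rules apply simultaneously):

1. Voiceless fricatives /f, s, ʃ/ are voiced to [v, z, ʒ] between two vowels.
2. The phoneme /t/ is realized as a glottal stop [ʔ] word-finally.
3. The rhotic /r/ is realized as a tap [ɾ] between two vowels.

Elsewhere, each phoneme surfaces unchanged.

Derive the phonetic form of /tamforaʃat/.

[tamfoɾaʒaʔ]

/t/ (word-initial): rule 2 targets it, but not word-finally → unchanged [t].
/a/ — not in any rule's target class → [a].
/m/ (between /a/ and /f/): no rule targets it → [m].
/f/ — between /m/ and /o/; rule 1 does not apply here → [f].
/o/ (between /f/ and /r/): no rule targets it → [o].
/r/ meets the environment for rule 3 (between two vowels) → [ɾ].
/a/ stays [a].
/ʃ/ (between /a/ and /a/): between two vowels, so rule 1 applies → [ʒ].
/a/ (between /ʃ/ and /t/): no rule targets it → [a].
/t/ meets the environment for rule 2 (word-finally) → [ʔ].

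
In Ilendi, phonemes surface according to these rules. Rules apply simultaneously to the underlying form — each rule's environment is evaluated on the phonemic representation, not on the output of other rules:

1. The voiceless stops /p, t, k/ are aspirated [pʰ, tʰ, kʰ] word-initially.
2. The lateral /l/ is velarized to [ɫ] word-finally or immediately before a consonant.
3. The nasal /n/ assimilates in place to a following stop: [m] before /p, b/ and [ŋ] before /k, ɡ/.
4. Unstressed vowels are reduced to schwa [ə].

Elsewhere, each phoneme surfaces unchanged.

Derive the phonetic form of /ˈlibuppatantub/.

[ˈlibəppətəntəb]

/l/ (word-initial) is in the target of rule 2 but the environment (word-finally or immediately before a consonant) is not met → [l].
/i/ (between /l/ and /b/) fails the environment for rule 4, so it stays [i].
/b/ — not in any rule's target class → [b].
/u/ (between /b/ and /p/) occurs in an unstressed syllable → [ə] by rule 4.
/p/ (between /u/ and /p/) is in the target of rule 1 but the environment (word-initially) is not met → [p].
/p/ (between /p/ and /a/) is in the target of rule 1 but the environment (word-initially) is not met → [p].
/a/ — between /p/ and /t/, in an unstressed syllable — surfaces as [ə] (rule 4).
/t/ (between /a/ and /a/): rule 1 targets it, but not word-initially → unchanged [t].
Rule 4 applies to /a/ (between /t/ and /n/: in an unstressed syllable) → [ə].
/n/ (between /a/ and /t/) fails the environment for rule 3, so it stays [n].
/t/ (between /n/ and /u/) is in the target of rule 1 but the environment (word-initially) is not met → [t].
/u/ (between /t/ and /b/): in an unstressed syllable, so rule 4 applies → [ə].
/b/ (word-final) is unaffected → [b].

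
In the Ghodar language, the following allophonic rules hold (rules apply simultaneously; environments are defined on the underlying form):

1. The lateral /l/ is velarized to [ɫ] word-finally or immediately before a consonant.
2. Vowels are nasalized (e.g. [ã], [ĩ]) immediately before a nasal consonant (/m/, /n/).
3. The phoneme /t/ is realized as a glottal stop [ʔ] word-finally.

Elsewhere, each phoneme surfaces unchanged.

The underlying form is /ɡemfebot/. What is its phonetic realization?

[ɡẽmfeboʔ]

/ɡ/ (word-initial): no rule targets it → [ɡ].
/e/ (between /ɡ/ and /m/) occurs before a nasal consonant → [ẽ] by rule 2.
/m/ (between /e/ and /f/): no rule targets it → [m].
/f/ (between /m/ and /e/) is unaffected → [f].
/e/ (between /f/ and /b/) is in the target of rule 2 but the environment (before a nasal consonant) is not met → [e].
/b/ — not in any rule's target class → [b].
/o/ — between /b/ and /t/; rule 2 does not apply here → [o].
/t/ (word-final) occurs word-finally → [ʔ] by rule 3.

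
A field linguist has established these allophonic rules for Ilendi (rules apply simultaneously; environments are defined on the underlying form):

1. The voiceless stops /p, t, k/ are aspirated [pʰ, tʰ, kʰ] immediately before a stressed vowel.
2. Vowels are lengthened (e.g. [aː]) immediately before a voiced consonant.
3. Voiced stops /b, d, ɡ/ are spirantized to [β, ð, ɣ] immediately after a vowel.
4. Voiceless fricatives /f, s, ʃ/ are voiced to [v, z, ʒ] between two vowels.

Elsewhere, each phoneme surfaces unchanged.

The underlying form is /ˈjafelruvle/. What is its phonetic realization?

[ˈjaveːlruːvle]

/a/ (between /j/ and /f/) is in the target of rule 2 but the environment (before a voiced consonant) is not met → [a].
/f/ (between /a/ and /e/): between two vowels, so rule 4 applies → [v].
/e/ (between /f/ and /l/) occurs before a voiced consonant → [eː] by rule 2.
/u/ (between /r/ and /v/) occurs before a voiced consonant → [uː] by rule 2.
/e/ (word-final) is in the target of rule 2 but the environment (before a voiced consonant) is not met → [e].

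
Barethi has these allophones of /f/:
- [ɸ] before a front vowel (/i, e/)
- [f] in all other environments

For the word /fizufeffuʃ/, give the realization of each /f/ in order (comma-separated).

[ɸ], [ɸ], [f], [f]

Occurrence 1 (position 1): before a front vowel (/i, e/) → [ɸ].
Occurrence 2 (position 5): before a front vowel (/i, e/) → [ɸ].
Occurrence 3 (position 7): no conditioning environment matches → elsewhere allophone [f].
Occurrence 4 (position 8): no conditioning environment matches → elsewhere allophone [f].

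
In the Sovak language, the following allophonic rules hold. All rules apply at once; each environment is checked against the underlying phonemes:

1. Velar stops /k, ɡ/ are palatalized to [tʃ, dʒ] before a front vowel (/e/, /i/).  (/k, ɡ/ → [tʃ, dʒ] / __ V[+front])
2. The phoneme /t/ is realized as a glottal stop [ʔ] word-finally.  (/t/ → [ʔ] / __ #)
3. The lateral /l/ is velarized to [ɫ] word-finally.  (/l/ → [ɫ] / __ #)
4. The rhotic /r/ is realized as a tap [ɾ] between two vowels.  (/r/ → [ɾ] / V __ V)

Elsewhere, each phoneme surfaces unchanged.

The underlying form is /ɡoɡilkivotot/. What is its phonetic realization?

/ɡ/ (word-initial) fails the environment for rule 1, so it stays [ɡ].
/o/ stays [o].
/ɡ/ meets the environment for rule 1 (before a front vowel) → [dʒ].
/i/ (between /ɡ/ and /l/) is unaffected → [i].
/l/ (between /i/ and /k/) is in the target of rule 3 but the environment (word-finally) is not met → [l].
/k/ meets the environment for rule 1 (before a front vowel) → [tʃ].
/i/ — not in any rule's target class → [i].
/v/ (between /i/ and /o/) is unaffected → [v].
/o/ — not in any rule's target class → [o].
/t/ — between /o/ and /o/; rule 2 does not apply here → [t].
/o/ stays [o].
/t/ (word-final) occurs word-finally → [ʔ] by rule 2.

[ɡodʒiltʃivotoʔ]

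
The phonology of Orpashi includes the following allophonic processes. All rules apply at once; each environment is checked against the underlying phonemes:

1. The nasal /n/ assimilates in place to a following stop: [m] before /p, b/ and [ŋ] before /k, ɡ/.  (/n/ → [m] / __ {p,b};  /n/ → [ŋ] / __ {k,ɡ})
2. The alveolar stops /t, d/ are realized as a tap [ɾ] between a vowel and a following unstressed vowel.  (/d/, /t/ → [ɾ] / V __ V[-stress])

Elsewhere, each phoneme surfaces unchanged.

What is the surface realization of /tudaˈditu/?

[tuɾaˈdiɾu]

/t/ (word-initial) is in the target of rule 2 but the environment (between a vowel and a following unstressed vowel) is not met → [t].
/u/ — not in any rule's target class → [u].
/d/ meets the environment for rule 2 (between a vowel and a following unstressed vowel) → [ɾ].
/a/ (between /d/ and /d/): no rule targets it → [a].
/d/ — between /a/ and /i/; rule 2 does not apply here → [d].
/i/ (between /d/ and /t/): no rule targets it → [i].
/t/ (between /i/ and /u/) occurs between a vowel and a following unstressed vowel → [ɾ] by rule 2.
/u/ — not in any rule's target class → [u].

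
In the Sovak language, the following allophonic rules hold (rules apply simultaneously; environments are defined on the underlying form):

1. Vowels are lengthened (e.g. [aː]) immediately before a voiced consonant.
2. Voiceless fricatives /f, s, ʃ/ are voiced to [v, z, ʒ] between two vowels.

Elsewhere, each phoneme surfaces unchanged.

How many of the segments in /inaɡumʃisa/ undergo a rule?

Segments that undergo a rule: /i/ → [iː] (rule 1); /a/ → [aː] (rule 1); /u/ → [uː] (rule 1); /s/ → [z] (rule 2).
All other segments surface unchanged.

4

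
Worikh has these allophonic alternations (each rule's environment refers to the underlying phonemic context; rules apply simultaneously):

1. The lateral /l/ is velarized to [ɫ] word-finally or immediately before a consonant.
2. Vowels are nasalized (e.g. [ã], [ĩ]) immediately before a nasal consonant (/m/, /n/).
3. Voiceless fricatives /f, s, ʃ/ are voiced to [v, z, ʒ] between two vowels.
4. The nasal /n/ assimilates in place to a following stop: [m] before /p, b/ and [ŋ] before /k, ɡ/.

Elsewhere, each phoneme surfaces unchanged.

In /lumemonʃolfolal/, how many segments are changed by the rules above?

5

Segments that undergo a rule: /u/ → [ũ] (rule 2); /e/ → [ẽ] (rule 2); /o/ → [õ] (rule 2); /l/ → [ɫ] (rule 1); /l/ → [ɫ] (rule 1).
All other segments surface unchanged.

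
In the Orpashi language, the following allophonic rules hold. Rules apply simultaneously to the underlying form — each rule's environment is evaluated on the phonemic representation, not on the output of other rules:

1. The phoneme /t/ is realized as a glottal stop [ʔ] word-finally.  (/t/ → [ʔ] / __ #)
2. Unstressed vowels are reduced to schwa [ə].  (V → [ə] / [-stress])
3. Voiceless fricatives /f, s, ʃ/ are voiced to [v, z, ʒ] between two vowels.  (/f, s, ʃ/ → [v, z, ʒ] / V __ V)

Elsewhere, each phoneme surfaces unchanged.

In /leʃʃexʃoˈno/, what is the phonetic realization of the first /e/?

[ə]

/e/ — between /l/ and /ʃ/, in an unstressed syllable — surfaces as [ə] (rule 2).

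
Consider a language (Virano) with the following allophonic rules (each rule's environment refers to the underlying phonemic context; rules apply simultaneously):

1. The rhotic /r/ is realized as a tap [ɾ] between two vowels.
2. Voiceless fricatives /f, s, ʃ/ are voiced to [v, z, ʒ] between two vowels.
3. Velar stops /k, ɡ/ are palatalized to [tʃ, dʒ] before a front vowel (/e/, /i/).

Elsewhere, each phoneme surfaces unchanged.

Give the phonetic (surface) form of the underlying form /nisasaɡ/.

[nizazaɡ]

/s/ (between /i/ and /a/): between two vowels, so rule 2 applies → [z].
/s/ meets the environment for rule 2 (between two vowels) → [z].
/ɡ/ — word-final; rule 3 does not apply here → [ɡ].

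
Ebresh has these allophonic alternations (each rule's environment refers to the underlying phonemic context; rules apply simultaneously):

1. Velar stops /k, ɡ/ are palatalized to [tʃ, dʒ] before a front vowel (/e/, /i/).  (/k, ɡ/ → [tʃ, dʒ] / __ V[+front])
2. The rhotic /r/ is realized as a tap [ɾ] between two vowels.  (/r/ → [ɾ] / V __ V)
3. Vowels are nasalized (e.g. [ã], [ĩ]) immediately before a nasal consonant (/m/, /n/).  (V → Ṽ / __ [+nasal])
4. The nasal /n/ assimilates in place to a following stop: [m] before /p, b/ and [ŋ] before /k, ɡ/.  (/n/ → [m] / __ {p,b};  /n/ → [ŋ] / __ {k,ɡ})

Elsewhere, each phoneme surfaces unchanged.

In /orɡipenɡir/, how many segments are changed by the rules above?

Segments that undergo a rule: /ɡ/ → [dʒ] (rule 1); /e/ → [ẽ] (rule 3); /n/ → [ŋ] (rule 4); /ɡ/ → [dʒ] (rule 1).
All other segments surface unchanged.

4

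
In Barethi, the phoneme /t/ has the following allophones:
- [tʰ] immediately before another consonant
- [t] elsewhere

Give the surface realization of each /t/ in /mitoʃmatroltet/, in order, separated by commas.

Occurrence 1 (position 3): no conditioning environment matches → elsewhere allophone [t].
Occurrence 2 (position 8): immediately before another consonant → [tʰ].
Occurrence 3 (position 12): no conditioning environment matches → elsewhere allophone [t].
Occurrence 4 (position 14): no conditioning environment matches → elsewhere allophone [t].

[t], [tʰ], [t], [t]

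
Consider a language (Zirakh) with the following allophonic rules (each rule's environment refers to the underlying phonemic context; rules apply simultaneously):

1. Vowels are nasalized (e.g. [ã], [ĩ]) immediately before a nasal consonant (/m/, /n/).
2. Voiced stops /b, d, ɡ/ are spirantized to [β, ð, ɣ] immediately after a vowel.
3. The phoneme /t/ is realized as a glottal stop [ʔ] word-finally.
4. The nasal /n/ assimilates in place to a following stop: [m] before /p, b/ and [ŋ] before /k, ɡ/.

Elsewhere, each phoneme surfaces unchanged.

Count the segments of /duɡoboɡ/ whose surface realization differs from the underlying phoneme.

3

Segments that undergo a rule: /ɡ/ → [ɣ] (rule 2); /b/ → [β] (rule 2); /ɡ/ → [ɣ] (rule 2).
All other segments surface unchanged.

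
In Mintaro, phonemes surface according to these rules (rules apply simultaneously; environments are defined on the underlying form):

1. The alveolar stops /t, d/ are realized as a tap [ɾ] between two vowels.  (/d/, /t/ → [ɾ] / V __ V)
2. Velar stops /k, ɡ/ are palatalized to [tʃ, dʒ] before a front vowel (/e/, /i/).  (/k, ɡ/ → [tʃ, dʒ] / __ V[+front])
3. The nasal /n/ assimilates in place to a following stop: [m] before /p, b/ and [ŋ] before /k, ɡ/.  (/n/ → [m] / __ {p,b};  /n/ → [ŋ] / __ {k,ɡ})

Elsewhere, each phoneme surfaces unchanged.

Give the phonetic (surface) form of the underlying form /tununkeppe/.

[tunuŋtʃeppe]

/t/ (word-initial): rule 1 targets it, but not between two vowels → unchanged [t].
/n/ — between /u/ and /u/; rule 3 does not apply here → [n].
Rule 3 applies to /n/ (between /u/ and /k/: before a labial or velar stop) → [ŋ].
/k/ (between /n/ and /e/) occurs before a front vowel → [tʃ] by rule 2.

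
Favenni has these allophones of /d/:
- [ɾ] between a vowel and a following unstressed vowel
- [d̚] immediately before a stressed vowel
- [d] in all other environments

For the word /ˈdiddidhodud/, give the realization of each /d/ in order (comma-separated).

[d̚], [d], [d], [d], [ɾ], [d]

Occurrence 1 (position 1): immediately before a stressed vowel → [d̚].
Occurrence 2 (position 3): no conditioning environment matches → elsewhere allophone [d].
Occurrence 3 (position 4): no conditioning environment matches → elsewhere allophone [d].
Occurrence 4 (position 6): no conditioning environment matches → elsewhere allophone [d].
Occurrence 5 (position 9): between a vowel and a following unstressed vowel → [ɾ].
Occurrence 6 (position 11): no conditioning environment matches → elsewhere allophone [d].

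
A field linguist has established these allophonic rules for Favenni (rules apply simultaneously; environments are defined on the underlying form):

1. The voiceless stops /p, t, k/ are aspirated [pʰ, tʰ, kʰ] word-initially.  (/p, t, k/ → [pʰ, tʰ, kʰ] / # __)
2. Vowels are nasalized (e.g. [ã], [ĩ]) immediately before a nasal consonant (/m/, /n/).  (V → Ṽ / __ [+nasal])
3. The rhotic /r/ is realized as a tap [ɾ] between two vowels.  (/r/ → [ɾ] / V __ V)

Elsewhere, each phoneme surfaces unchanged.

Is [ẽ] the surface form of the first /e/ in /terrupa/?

/e/ (between /t/ and /r/) is in the target of rule 2 but the environment (before a nasal consonant) is not met → [e].
The actual realization is [e], not [ẽ].

No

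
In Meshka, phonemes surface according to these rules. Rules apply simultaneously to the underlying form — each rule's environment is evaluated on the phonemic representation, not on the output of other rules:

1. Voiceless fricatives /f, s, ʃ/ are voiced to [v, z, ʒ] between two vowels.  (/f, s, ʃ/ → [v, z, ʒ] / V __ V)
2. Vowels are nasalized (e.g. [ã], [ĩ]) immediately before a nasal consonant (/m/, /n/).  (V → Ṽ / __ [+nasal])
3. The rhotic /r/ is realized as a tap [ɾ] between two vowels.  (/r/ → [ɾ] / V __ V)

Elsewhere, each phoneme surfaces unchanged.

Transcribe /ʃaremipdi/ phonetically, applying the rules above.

[ʃaɾẽmipdi]

/ʃ/ (word-initial) is in the target of rule 1 but the environment (between two vowels) is not met → [ʃ].
/a/ (between /ʃ/ and /r/) is in the target of rule 2 but the environment (before a nasal consonant) is not met → [a].
Rule 3 applies to /r/ (between /a/ and /e/: between two vowels) → [ɾ].
Rule 2 applies to /e/ (between /r/ and /m/: before a nasal consonant) → [ẽ].
/m/ (between /e/ and /i/): no rule targets it → [m].
/i/ (between /m/ and /p/) fails the environment for rule 2, so it stays [i].
/p/ stays [p].
/d/ stays [d].
/i/ — word-final; rule 2 does not apply here → [i].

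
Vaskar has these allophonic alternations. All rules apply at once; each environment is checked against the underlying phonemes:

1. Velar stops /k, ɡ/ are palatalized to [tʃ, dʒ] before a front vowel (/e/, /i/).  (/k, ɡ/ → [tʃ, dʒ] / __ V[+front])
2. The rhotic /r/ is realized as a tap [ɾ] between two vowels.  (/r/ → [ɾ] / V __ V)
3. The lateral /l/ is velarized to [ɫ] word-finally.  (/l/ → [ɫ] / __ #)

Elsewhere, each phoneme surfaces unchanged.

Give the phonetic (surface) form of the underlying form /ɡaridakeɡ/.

[ɡaɾidatʃeɡ]

/ɡ/ (word-initial) fails the environment for rule 1, so it stays [ɡ].
/a/ (between /ɡ/ and /r/) is unaffected → [a].
/r/ (between /a/ and /i/): between two vowels, so rule 2 applies → [ɾ].
/i/ — not in any rule's target class → [i].
/d/ (between /i/ and /a/): no rule targets it → [d].
/a/ stays [a].
Rule 1 applies to /k/ (between /a/ and /e/: before a front vowel) → [tʃ].
/e/ stays [e].
/ɡ/ — word-final; rule 1 does not apply here → [ɡ].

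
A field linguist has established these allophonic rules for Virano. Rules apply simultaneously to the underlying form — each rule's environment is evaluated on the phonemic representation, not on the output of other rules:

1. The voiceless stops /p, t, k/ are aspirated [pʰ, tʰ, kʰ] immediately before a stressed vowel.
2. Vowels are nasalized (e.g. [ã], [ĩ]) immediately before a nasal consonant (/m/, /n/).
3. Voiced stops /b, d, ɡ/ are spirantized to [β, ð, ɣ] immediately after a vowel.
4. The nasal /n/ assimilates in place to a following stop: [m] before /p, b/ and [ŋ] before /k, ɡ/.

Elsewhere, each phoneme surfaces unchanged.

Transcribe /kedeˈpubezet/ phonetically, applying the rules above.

[keðeˈpʰuβezet]

/k/ (word-initial) is in the target of rule 1 but the environment (immediately before a stressed vowel) is not met → [k].
/e/ (between /k/ and /d/) fails the environment for rule 2, so it stays [e].
/d/ (between /e/ and /e/): immediately after a vowel, so rule 3 applies → [ð].
/e/ (between /d/ and /p/) fails the environment for rule 2, so it stays [e].
/p/ (between /e/ and /u/) occurs immediately before a stressed vowel → [pʰ] by rule 1.
/u/ — between /p/ and /b/; rule 2 does not apply here → [u].
/b/ meets the environment for rule 3 (immediately after a vowel) → [β].
/e/ (between /b/ and /z/) is in the target of rule 2 but the environment (before a nasal consonant) is not met → [e].
/e/ (between /z/ and /t/) is in the target of rule 2 but the environment (before a nasal consonant) is not met → [e].
/t/ (word-final) fails the environment for rule 1, so it stays [t].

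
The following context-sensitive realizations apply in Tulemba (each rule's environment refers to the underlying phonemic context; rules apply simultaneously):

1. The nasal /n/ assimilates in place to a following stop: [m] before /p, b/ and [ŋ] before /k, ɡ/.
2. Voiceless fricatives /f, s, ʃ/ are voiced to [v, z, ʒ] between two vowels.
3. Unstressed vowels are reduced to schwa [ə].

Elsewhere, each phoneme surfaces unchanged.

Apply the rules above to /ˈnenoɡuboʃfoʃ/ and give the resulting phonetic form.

[ˈnenəɡəbəʃfəʃ]

/n/ — word-initial; rule 1 does not apply here → [n].
/e/ (between /n/ and /n/): rule 3 targets it, but not in an unstressed syllable → unchanged [e].
/n/ (between /e/ and /o/) fails the environment for rule 1, so it stays [n].
/o/ (between /n/ and /ɡ/) occurs in an unstressed syllable → [ə] by rule 3.
/ɡ/ — not in any rule's target class → [ɡ].
Rule 3 applies to /u/ (between /ɡ/ and /b/: in an unstressed syllable) → [ə].
/b/ stays [b].
/o/ — between /b/ and /ʃ/, in an unstressed syllable — surfaces as [ə] (rule 3).
/ʃ/ — between /o/ and /f/; rule 2 does not apply here → [ʃ].
/f/ (between /ʃ/ and /o/) fails the environment for rule 2, so it stays [f].
Rule 3 applies to /o/ (between /f/ and /ʃ/: in an unstressed syllable) → [ə].
/ʃ/ — word-final; rule 2 does not apply here → [ʃ].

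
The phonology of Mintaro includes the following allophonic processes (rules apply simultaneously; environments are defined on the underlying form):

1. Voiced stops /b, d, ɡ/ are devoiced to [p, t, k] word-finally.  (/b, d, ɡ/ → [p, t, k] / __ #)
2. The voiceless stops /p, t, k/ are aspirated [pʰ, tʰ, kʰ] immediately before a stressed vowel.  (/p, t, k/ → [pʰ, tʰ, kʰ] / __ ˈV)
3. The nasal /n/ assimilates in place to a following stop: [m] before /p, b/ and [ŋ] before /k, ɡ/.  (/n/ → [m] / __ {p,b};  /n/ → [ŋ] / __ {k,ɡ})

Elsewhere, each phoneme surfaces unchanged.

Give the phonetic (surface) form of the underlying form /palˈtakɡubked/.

/p/ (word-initial) fails the environment for rule 2, so it stays [p].
/t/ meets the environment for rule 2 (immediately before a stressed vowel) → [tʰ].
/k/ (between /a/ and /ɡ/) is in the target of rule 2 but the environment (immediately before a stressed vowel) is not met → [k].
/ɡ/ (between /k/ and /u/) fails the environment for rule 1, so it stays [ɡ].
/b/ (between /u/ and /k/) is in the target of rule 1 but the environment (word-finally) is not met → [b].
/k/ (between /b/ and /e/): rule 2 targets it, but not immediately before a stressed vowel → unchanged [k].
/d/ — word-final, word-finally — surfaces as [t] (rule 1).

[palˈtʰakɡubket]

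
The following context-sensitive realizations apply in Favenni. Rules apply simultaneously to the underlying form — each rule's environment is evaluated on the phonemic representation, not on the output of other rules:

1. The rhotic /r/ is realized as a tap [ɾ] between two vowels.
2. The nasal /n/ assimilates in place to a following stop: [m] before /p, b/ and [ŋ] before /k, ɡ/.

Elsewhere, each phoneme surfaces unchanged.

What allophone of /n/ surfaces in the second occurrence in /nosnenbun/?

/n/ (between /s/ and /e/) fails the environment for rule 2, so it stays [n].

[n]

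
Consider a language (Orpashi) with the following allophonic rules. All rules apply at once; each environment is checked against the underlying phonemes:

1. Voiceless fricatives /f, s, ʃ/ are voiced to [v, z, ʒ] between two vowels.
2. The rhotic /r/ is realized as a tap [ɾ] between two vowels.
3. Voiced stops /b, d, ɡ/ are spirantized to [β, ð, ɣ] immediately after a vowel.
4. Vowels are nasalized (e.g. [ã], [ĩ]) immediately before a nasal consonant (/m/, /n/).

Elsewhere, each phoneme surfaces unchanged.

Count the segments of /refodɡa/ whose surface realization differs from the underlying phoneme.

2

Segments that undergo a rule: /f/ → [v] (rule 1); /d/ → [ð] (rule 3).
All other segments surface unchanged.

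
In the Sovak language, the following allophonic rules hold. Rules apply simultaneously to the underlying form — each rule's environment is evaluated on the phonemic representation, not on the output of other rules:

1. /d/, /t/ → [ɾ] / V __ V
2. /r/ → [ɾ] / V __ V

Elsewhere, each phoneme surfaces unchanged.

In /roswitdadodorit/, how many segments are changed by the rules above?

Segments that undergo a rule: /d/ → [ɾ] (rule 1); /d/ → [ɾ] (rule 1); /r/ → [ɾ] (rule 2).
All other segments surface unchanged.

3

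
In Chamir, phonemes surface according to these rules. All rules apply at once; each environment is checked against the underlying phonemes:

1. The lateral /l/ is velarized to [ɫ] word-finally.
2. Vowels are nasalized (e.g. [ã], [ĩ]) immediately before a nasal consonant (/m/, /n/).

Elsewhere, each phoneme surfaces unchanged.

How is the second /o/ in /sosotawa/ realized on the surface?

/o/ — between /s/ and /t/; rule 2 does not apply here → [o].

[o]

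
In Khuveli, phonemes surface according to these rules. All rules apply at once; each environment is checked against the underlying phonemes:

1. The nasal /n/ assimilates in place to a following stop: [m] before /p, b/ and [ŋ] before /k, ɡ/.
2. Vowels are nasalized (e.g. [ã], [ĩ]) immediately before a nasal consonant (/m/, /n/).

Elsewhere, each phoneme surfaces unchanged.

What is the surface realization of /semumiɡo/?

[sẽmũmiɡo]

/s/ (word-initial): no rule targets it → [s].
Rule 2 applies to /e/ (between /s/ and /m/: before a nasal consonant) → [ẽ].
/m/ (between /e/ and /u/): no rule targets it → [m].
/u/ (between /m/ and /m/) occurs before a nasal consonant → [ũ] by rule 2.
/m/ stays [m].
/i/ (between /m/ and /ɡ/): rule 2 targets it, but not before a nasal consonant → unchanged [i].
/ɡ/ (between /i/ and /o/): no rule targets it → [ɡ].
/o/ (word-final) fails the environment for rule 2, so it stays [o].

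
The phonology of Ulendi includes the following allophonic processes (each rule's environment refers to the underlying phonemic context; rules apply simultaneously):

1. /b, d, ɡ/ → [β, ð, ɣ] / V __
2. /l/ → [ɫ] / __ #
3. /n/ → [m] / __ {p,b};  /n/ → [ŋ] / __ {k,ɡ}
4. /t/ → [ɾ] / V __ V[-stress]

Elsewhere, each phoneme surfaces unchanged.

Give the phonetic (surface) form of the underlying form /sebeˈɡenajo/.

/s/ — not in any rule's target class → [s].
/e/ (between /s/ and /b/) is unaffected → [e].
/b/ — between /e/ and /e/, immediately after a vowel — surfaces as [β] (rule 1).
/e/ stays [e].
/ɡ/ (between /e/ and /e/): immediately after a vowel, so rule 1 applies → [ɣ].
/e/ (between /ɡ/ and /n/) is unaffected → [e].
/n/ (between /e/ and /a/): rule 3 targets it, but not before a labial or velar stop → unchanged [n].
/a/ stays [a].
/j/ (between /a/ and /o/): no rule targets it → [j].
/o/ (word-final) is unaffected → [o].

[seβeˈɣenajo]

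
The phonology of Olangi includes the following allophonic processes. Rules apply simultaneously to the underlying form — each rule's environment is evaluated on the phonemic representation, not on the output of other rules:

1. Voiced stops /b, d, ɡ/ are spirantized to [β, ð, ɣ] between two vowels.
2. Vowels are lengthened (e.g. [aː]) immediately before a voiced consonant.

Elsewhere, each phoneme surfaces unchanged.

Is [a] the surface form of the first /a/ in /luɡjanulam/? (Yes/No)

/a/ meets the environment for rule 2 (before a voiced consonant) → [aː].
The actual realization is [aː], not [a].

No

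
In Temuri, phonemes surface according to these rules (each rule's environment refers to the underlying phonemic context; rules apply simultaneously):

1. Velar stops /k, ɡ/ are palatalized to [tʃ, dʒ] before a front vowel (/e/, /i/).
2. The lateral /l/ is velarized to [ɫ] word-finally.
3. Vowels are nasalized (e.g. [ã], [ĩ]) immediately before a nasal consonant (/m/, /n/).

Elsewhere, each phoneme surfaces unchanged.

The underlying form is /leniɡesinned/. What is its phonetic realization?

[lẽnidʒesĩnned]

/l/ (word-initial): rule 2 targets it, but not word-finally → unchanged [l].
/e/ (between /l/ and /n/) occurs before a nasal consonant → [ẽ] by rule 3.
/n/ stays [n].
/i/ (between /n/ and /ɡ/) is in the target of rule 3 but the environment (before a nasal consonant) is not met → [i].
Rule 1 applies to /ɡ/ (between /i/ and /e/: before a front vowel) → [dʒ].
/e/ (between /ɡ/ and /s/) fails the environment for rule 3, so it stays [e].
/s/ (between /e/ and /i/) is unaffected → [s].
/i/ (between /s/ and /n/): before a nasal consonant, so rule 3 applies → [ĩ].
/n/ (between /i/ and /n/) is unaffected → [n].
/n/ (between /n/ and /e/) is unaffected → [n].
/e/ (between /n/ and /d/) is in the target of rule 3 but the environment (before a nasal consonant) is not met → [e].
/d/ (word-final) is unaffected → [d].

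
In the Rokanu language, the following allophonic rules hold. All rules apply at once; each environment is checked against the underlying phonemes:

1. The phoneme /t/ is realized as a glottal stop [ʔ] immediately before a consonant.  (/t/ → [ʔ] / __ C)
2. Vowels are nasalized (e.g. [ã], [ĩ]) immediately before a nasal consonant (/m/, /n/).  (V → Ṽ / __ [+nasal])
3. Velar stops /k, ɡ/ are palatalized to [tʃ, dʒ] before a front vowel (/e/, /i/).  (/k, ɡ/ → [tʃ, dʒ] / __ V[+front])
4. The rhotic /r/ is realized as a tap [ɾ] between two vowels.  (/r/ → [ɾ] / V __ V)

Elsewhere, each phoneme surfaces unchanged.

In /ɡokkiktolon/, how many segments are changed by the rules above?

Segments that undergo a rule: /k/ → [tʃ] (rule 3); /o/ → [õ] (rule 2).
All other segments surface unchanged.

2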